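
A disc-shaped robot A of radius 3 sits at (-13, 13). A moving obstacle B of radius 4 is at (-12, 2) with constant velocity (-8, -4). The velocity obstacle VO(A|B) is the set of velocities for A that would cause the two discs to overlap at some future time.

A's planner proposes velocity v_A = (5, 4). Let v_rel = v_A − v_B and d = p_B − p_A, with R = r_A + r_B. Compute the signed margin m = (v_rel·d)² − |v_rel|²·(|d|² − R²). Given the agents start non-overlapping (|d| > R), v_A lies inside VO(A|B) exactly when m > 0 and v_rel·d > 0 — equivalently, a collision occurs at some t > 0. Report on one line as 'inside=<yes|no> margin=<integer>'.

d = (1, -11),  |d|² = 122;  R = 3+4 = 7,  c = 122−7² = 73
v_rel = (13, 8),  |v_rel|² = 233;  v_rel·d = (13)·(1) + (8)·(-11) = -75
233·t² + 150·t + 73 = 0  ⇒  m = (-75)² − 233·73 = -11384
m = -11384 < 0,  v_rel·d = -75 < 0  ⇒  outside

inside=no margin=-11384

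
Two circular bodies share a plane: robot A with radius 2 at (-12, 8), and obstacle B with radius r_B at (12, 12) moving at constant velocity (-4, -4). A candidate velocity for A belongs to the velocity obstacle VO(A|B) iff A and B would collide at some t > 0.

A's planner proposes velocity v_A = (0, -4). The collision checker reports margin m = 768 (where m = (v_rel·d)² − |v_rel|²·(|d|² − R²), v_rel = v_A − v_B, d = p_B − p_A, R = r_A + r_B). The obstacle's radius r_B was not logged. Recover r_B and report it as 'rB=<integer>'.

m = 768
d = (24, 4);  v_rel = (4, 0),  |v_rel|² = 16
v_rel×d = (4)·(4) − (0)·(24) = 16
since m = R²·16 − 16²:  R² = (256 + 768) / 16 = 64
R = √64 = 8  ⇒  r_B = 8 − 2 = 6

rB=6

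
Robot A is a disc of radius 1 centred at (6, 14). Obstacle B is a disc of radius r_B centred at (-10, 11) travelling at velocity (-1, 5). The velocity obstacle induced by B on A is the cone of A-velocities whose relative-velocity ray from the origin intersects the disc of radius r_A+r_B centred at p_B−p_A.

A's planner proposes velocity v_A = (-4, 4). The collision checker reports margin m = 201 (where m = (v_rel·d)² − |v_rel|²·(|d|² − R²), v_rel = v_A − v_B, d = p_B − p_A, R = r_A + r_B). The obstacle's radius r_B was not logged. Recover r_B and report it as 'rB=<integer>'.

m = 201
d = (-16, -3);  v_rel = (-3, -1),  |v_rel|² = 10
v_rel×d = (-3)·(-3) − (-1)·(-16) = -7
since m = R²·10 − (-7)²:  R² = (49 + 201) / 10 = 25
R = √25 = 5  ⇒  r_B = 5 − 1 = 4

rB=4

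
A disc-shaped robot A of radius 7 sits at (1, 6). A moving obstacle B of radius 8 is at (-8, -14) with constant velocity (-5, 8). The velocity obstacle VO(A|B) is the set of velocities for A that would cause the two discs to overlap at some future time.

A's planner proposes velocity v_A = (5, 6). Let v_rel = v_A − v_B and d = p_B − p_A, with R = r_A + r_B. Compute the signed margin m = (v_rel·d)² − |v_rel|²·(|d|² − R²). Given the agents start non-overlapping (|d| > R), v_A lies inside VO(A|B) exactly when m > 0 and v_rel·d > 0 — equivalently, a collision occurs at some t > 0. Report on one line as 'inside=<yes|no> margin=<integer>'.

d = (-9, -20),  |d|² = 481;  R = 7+8 = 15,  c = 481−15² = 256
v_rel = (10, -2),  |v_rel|² = 104;  v_rel·d = (10)·(-9) + (-2)·(-20) = -50
104·t² + 100·t + 256 = 0  ⇒  m = (-50)² − 104·256 = -24124
m = -24124 < 0,  v_rel·d = -50 < 0  ⇒  outside

inside=no margin=-24124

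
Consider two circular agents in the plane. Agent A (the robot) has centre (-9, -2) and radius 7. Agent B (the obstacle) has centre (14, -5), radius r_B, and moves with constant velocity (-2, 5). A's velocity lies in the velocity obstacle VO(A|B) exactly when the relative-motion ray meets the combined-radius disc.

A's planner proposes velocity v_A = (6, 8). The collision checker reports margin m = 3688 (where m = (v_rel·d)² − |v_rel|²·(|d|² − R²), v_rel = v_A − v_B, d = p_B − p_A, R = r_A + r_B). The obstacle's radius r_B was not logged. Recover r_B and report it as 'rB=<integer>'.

m = 3688
d = (23, -3);  v_rel = (8, 3),  |v_rel|² = 73
v_rel×d = (8)·(-3) − (3)·(23) = -93
since m = R²·73 − (-93)²:  R² = (8649 + 3688) / 73 = 169
R = √169 = 13  ⇒  r_B = 13 − 7 = 6

rB=6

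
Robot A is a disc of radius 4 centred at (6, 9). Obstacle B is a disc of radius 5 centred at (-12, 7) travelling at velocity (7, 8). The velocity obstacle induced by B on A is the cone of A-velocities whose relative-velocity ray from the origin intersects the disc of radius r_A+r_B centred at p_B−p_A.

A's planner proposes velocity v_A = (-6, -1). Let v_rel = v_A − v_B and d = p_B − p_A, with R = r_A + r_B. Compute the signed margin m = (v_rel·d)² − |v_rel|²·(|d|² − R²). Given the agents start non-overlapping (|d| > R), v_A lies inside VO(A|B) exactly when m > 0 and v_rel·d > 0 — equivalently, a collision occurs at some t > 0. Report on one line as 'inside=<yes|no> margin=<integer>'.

d = (-18, -2),  |d|² = 328;  R = 4+5 = 9,  c = 328−9² = 247
v_rel = (-13, -9),  |v_rel|² = 250;  v_rel·d = (-13)·(-18) + (-9)·(-2) = 252
250·t² − 504·t + 247 = 0  ⇒  m = 252² − 250·247 = 1754
m = 1754 > 0,  v_rel·d = 252 > 0  ⇒  inside

inside=yes margin=1754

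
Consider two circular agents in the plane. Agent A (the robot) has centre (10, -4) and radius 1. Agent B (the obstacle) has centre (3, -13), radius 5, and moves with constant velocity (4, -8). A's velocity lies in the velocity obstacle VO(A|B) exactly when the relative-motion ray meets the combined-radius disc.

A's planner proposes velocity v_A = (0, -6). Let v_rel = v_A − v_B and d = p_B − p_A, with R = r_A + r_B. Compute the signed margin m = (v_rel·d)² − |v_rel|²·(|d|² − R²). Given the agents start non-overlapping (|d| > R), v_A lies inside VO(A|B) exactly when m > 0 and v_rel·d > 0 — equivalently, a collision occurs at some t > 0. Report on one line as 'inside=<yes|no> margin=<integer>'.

d = (-7, -9),  |d|² = 130;  R = 1+5 = 6,  c = 130−6² = 94
v_rel = (-4, 2),  |v_rel|² = 20;  v_rel·d = (-4)·(-7) + (2)·(-9) = 10
20·t² − 20·t + 94 = 0  ⇒  m = 10² − 20·94 = -1780
m = -1780 < 0,  v_rel·d = 10 > 0  ⇒  outside

inside=no margin=-1780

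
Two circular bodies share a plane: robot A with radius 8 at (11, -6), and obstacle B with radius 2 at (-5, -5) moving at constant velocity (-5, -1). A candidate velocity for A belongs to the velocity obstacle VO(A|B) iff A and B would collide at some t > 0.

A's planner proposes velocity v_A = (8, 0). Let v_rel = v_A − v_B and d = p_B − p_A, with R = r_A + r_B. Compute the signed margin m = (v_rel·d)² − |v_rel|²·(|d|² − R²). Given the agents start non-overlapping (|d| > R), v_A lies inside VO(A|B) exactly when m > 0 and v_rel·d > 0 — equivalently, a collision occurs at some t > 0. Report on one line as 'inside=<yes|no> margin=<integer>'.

d = (-16, 1),  |d|² = 257;  R = 8+2 = 10,  c = 257−10² = 157
v_rel = (13, 1),  |v_rel|² = 170;  v_rel·d = (13)·(-16) + (1)·(1) = -207
170·t² + 414·t + 157 = 0  ⇒  m = (-207)² − 170·157 = 16159
m = 16159 > 0,  v_rel·d = -207 < 0  ⇒  outside

inside=no margin=16159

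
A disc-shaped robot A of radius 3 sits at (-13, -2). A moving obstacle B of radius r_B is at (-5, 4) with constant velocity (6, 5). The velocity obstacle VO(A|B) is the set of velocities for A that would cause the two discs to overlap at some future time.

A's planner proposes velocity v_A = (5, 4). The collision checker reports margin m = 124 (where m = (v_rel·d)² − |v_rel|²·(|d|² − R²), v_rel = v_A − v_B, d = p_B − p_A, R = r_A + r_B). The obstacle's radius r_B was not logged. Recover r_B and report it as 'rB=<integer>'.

m = 124
d = (8, 6);  v_rel = (-1, -1),  |v_rel|² = 2
v_rel×d = (-1)·(6) − (-1)·(8) = 2
since m = R²·2 − 2²:  R² = (4 + 124) / 2 = 64
R = √64 = 8  ⇒  r_B = 8 − 3 = 5

rB=5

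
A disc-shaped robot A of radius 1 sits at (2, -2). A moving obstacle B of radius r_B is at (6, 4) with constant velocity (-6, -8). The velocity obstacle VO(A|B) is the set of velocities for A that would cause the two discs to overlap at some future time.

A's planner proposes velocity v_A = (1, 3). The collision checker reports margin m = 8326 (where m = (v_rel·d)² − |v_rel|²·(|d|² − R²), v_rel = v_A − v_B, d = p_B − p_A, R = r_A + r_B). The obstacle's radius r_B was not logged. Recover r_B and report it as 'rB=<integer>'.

m = 8326
d = (4, 6);  v_rel = (7, 11),  |v_rel|² = 170
v_rel×d = (7)·(6) − (11)·(4) = -2
since m = R²·170 − (-2)²:  R² = (4 + 8326) / 170 = 49
R = √49 = 7  ⇒  r_B = 7 − 1 = 6

rB=6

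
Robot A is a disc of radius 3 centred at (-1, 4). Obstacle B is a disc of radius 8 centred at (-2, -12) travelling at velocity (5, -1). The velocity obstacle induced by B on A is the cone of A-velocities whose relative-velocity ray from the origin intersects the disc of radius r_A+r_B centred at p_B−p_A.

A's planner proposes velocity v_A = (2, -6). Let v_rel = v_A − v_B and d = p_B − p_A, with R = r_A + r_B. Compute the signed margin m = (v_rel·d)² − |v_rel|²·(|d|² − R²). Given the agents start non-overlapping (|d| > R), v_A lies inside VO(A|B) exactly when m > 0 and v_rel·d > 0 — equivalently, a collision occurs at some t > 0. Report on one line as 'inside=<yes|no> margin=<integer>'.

d = (-1, -16),  |d|² = 257;  R = 3+8 = 11,  c = 257−11² = 136
v_rel = (-3, -5),  |v_rel|² = 34;  v_rel·d = (-3)·(-1) + (-5)·(-16) = 83
34·t² − 166·t + 136 = 0  ⇒  m = 83² − 34·136 = 2265
m = 2265 > 0,  v_rel·d = 83 > 0  ⇒  inside

inside=yes margin=2265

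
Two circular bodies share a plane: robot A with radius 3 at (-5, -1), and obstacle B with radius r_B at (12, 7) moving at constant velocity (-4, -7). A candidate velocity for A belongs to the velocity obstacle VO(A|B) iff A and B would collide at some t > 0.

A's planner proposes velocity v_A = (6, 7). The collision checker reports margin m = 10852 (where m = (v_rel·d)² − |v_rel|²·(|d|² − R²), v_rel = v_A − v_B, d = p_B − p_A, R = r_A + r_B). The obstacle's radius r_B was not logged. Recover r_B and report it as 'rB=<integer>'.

m = 10852
d = (17, 8);  v_rel = (10, 14),  |v_rel|² = 296
v_rel×d = (10)·(8) − (14)·(17) = -158
since m = R²·296 − (-158)²:  R² = (24964 + 10852) / 296 = 121
R = √121 = 11  ⇒  r_B = 11 − 3 = 8

rB=8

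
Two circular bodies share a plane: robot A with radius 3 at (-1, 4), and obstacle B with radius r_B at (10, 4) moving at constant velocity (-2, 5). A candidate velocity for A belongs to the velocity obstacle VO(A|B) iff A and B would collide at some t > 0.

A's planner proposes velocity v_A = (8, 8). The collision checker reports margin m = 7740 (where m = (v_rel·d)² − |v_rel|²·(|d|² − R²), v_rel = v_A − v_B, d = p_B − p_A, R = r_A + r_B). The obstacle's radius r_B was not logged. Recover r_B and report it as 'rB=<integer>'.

m = 7740
d = (11, 0);  v_rel = (10, 3),  |v_rel|² = 109
v_rel×d = (10)·(0) − (3)·(11) = -33
since m = R²·109 − (-33)²:  R² = (1089 + 7740) / 109 = 81
R = √81 = 9  ⇒  r_B = 9 − 3 = 6

rB=6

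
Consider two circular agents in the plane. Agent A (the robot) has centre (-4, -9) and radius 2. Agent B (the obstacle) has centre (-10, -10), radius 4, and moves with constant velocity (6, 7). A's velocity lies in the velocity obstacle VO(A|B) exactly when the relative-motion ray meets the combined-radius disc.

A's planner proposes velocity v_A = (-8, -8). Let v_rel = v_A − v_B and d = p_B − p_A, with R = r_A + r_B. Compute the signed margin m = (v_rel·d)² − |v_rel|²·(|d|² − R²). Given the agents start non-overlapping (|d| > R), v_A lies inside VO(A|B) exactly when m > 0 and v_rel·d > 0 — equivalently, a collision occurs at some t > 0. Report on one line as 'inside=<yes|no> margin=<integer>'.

d = (-6, -1),  |d|² = 37;  R = 2+4 = 6,  c = 37−6² = 1
v_rel = (-14, -15),  |v_rel|² = 421;  v_rel·d = (-14)·(-6) + (-15)·(-1) = 99
421·t² − 198·t + 1 = 0  ⇒  m = 99² − 421·1 = 9380
m = 9380 > 0,  v_rel·d = 99 > 0  ⇒  inside

inside=yes margin=9380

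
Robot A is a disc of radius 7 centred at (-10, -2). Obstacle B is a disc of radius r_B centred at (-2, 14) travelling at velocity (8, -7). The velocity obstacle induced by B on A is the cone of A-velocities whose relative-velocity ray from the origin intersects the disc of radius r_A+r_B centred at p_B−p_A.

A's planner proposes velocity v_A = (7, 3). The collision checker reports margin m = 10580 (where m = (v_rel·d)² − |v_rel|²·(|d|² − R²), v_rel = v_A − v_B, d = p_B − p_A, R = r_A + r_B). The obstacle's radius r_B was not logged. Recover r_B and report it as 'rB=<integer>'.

m = 10580
d = (8, 16);  v_rel = (-1, 10),  |v_rel|² = 101
v_rel×d = (-1)·(16) − (10)·(8) = -96
since m = R²·101 − (-96)²:  R² = (9216 + 10580) / 101 = 196
R = √196 = 14  ⇒  r_B = 14 − 7 = 7

rB=7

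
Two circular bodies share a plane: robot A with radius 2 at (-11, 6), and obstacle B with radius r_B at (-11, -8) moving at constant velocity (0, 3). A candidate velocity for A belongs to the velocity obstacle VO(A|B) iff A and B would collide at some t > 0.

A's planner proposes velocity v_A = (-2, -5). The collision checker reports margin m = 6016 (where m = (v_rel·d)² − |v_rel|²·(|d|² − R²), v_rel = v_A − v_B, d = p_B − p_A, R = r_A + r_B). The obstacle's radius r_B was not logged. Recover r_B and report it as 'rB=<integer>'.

m = 6016
d = (0, -14);  v_rel = (-2, -8),  |v_rel|² = 68
v_rel×d = (-2)·(-14) − (-8)·(0) = 28
since m = R²·68 − 28²:  R² = (784 + 6016) / 68 = 100
R = √100 = 10  ⇒  r_B = 10 − 2 = 8

rB=8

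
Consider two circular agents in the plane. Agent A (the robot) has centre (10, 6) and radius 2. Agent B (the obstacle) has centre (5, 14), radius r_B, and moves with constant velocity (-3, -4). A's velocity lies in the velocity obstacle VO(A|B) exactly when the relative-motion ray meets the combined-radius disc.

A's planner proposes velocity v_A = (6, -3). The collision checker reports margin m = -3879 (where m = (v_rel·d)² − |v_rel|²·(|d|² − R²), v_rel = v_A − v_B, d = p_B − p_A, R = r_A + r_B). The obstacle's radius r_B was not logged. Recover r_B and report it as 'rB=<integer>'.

m = -3879
d = (-5, 8);  v_rel = (9, 1),  |v_rel|² = 82
v_rel×d = (9)·(8) − (1)·(-5) = 77
since m = R²·82 − 77²:  R² = (5929 + -3879) / 82 = 25
R = √25 = 5  ⇒  r_B = 5 − 2 = 3

rB=3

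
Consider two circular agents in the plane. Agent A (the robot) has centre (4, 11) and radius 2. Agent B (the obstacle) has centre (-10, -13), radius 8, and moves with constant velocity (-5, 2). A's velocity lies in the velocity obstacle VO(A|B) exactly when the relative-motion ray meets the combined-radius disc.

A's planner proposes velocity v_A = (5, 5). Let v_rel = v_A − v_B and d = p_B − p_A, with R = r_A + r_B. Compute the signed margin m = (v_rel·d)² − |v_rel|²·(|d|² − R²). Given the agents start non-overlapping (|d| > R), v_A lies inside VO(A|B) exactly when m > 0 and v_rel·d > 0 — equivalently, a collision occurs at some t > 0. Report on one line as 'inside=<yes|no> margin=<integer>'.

d = (-14, -24),  |d|² = 772;  R = 2+8 = 10,  c = 772−10² = 672
v_rel = (10, 3),  |v_rel|² = 109;  v_rel·d = (10)·(-14) + (3)·(-24) = -212
109·t² + 424·t + 672 = 0  ⇒  m = (-212)² − 109·672 = -28304
m = -28304 < 0,  v_rel·d = -212 < 0  ⇒  outside

inside=no margin=-28304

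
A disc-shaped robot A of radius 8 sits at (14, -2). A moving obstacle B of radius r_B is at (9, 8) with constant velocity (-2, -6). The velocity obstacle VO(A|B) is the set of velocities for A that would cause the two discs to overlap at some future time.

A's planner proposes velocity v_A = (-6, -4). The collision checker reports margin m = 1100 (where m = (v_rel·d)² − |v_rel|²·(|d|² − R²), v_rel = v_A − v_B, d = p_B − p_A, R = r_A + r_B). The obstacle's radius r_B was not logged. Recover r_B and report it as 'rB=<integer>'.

m = 1100
d = (-5, 10);  v_rel = (-4, 2),  |v_rel|² = 20
v_rel×d = (-4)·(10) − (2)·(-5) = -30
since m = R²·20 − (-30)²:  R² = (900 + 1100) / 20 = 100
R = √100 = 10  ⇒  r_B = 10 − 8 = 2

rB=2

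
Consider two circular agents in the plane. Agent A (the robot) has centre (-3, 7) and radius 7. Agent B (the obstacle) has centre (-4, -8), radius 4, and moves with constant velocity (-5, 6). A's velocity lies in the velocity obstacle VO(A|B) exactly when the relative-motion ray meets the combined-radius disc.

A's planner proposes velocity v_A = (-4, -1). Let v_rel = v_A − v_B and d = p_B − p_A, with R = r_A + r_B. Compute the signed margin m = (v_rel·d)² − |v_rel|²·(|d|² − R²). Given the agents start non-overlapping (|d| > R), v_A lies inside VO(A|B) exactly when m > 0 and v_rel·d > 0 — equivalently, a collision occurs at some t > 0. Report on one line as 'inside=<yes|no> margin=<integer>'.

d = (-1, -15),  |d|² = 226;  R = 7+4 = 11,  c = 226−11² = 105
v_rel = (1, -7),  |v_rel|² = 50;  v_rel·d = (1)·(-1) + (-7)·(-15) = 104
50·t² − 208·t + 105 = 0  ⇒  m = 104² − 50·105 = 5566
m = 5566 > 0,  v_rel·d = 104 > 0  ⇒  inside

inside=yes margin=5566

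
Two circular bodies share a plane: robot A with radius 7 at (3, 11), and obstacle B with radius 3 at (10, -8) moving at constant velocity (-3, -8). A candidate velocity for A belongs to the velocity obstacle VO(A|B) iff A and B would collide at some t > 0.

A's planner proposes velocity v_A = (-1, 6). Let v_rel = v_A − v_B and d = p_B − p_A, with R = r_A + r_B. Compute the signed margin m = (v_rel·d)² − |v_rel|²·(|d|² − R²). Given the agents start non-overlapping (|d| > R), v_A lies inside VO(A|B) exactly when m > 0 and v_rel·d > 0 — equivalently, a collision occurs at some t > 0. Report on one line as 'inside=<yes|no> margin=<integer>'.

d = (7, -19),  |d|² = 410;  R = 7+3 = 10,  c = 410−10² = 310
v_rel = (2, 14),  |v_rel|² = 200;  v_rel·d = (2)·(7) + (14)·(-19) = -252
200·t² + 504·t + 310 = 0  ⇒  m = (-252)² − 200·310 = 1504
m = 1504 > 0,  v_rel·d = -252 < 0  ⇒  outside

inside=no margin=1504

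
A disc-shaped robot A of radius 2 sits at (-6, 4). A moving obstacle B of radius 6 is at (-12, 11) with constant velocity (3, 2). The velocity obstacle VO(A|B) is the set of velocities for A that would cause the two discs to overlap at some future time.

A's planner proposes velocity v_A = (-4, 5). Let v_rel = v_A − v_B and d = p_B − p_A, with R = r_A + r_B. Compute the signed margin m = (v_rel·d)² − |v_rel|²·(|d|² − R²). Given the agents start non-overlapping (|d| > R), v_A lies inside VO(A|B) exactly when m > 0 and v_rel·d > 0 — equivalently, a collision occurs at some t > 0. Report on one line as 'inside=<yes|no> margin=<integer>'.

d = (-6, 7),  |d|² = 85;  R = 2+6 = 8,  c = 85−8² = 21
v_rel = (-7, 3),  |v_rel|² = 58;  v_rel·d = (-7)·(-6) + (3)·(7) = 63
58·t² − 126·t + 21 = 0  ⇒  m = 63² − 58·21 = 2751
m = 2751 > 0,  v_rel·d = 63 > 0  ⇒  inside

inside=yes margin=2751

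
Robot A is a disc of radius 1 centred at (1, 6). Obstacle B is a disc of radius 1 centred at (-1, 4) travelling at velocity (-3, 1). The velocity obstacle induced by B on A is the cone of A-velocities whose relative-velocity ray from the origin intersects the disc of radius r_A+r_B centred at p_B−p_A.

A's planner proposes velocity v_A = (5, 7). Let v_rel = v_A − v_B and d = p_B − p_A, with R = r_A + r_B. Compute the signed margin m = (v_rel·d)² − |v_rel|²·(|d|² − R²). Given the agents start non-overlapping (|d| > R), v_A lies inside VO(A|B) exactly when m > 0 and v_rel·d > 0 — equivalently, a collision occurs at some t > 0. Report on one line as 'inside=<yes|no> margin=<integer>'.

d = (-2, -2),  |d|² = 8;  R = 1+1 = 2,  c = 8−2² = 4
v_rel = (8, 6),  |v_rel|² = 100;  v_rel·d = (8)·(-2) + (6)·(-2) = -28
100·t² + 56·t + 4 = 0  ⇒  m = (-28)² − 100·4 = 384
m = 384 > 0,  v_rel·d = -28 < 0  ⇒  outside

inside=no margin=384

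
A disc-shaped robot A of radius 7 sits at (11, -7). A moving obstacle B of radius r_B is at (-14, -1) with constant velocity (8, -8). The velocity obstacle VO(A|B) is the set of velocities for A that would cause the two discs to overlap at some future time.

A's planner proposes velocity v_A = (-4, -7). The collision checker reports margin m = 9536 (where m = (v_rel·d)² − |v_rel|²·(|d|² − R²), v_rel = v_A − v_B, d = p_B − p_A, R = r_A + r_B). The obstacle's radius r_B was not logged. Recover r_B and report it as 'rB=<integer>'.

m = 9536
d = (-25, 6);  v_rel = (-12, 1),  |v_rel|² = 145
v_rel×d = (-12)·(6) − (1)·(-25) = -47
since m = R²·145 − (-47)²:  R² = (2209 + 9536) / 145 = 81
R = √81 = 9  ⇒  r_B = 9 − 7 = 2

rB=2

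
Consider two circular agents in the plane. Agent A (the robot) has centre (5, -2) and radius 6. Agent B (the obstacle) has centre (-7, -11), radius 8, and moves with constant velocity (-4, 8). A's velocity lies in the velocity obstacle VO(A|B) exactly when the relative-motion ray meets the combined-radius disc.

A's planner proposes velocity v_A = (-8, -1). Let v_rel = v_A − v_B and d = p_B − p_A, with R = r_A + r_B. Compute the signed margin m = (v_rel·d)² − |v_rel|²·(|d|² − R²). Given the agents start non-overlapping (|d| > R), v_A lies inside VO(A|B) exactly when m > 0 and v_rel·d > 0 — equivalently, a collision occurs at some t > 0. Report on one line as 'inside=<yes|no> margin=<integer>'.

d = (-12, -9),  |d|² = 225;  R = 6+8 = 14,  c = 225−14² = 29
v_rel = (-4, -9),  |v_rel|² = 97;  v_rel·d = (-4)·(-12) + (-9)·(-9) = 129
97·t² − 258·t + 29 = 0  ⇒  m = 129² − 97·29 = 13828
m = 13828 > 0,  v_rel·d = 129 > 0  ⇒  inside

inside=yes margin=13828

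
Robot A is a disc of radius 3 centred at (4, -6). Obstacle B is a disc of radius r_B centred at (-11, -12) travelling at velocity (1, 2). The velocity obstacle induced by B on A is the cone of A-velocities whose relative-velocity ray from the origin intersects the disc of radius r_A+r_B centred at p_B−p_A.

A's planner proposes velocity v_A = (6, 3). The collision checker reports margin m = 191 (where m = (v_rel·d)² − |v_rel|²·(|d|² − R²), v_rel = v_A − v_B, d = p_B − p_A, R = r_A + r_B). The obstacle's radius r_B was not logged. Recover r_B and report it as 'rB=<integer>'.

m = 191
d = (-15, -6);  v_rel = (5, 1),  |v_rel|² = 26
v_rel×d = (5)·(-6) − (1)·(-15) = -15
since m = R²·26 − (-15)²:  R² = (225 + 191) / 26 = 16
R = √16 = 4  ⇒  r_B = 4 − 3 = 1

rB=1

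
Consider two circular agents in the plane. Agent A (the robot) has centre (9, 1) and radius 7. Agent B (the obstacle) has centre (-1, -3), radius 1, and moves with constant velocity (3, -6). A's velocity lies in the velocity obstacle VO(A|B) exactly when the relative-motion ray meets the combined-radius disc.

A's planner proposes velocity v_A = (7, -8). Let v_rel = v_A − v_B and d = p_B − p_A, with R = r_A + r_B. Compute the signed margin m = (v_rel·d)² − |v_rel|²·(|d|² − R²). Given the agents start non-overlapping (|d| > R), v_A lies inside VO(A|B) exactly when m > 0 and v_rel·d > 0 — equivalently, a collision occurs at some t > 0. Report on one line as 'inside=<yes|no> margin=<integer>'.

d = (-10, -4),  |d|² = 116;  R = 7+1 = 8,  c = 116−8² = 52
v_rel = (4, -2),  |v_rel|² = 20;  v_rel·d = (4)·(-10) + (-2)·(-4) = -32
20·t² + 64·t + 52 = 0  ⇒  m = (-32)² − 20·52 = -16
m = -16 < 0,  v_rel·d = -32 < 0  ⇒  outside

inside=no margin=-16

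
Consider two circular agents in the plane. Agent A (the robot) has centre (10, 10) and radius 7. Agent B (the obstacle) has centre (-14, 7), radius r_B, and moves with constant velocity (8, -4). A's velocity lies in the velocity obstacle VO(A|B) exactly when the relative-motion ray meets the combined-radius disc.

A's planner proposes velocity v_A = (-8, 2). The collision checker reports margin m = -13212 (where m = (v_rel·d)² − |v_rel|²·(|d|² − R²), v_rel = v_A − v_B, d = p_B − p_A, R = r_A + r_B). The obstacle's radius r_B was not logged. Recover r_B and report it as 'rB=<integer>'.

m = -13212
d = (-24, -3);  v_rel = (-16, 6),  |v_rel|² = 292
v_rel×d = (-16)·(-3) − (6)·(-24) = 192
since m = R²·292 − 192²:  R² = (36864 + -13212) / 292 = 81
R = √81 = 9  ⇒  r_B = 9 − 7 = 2

rB=2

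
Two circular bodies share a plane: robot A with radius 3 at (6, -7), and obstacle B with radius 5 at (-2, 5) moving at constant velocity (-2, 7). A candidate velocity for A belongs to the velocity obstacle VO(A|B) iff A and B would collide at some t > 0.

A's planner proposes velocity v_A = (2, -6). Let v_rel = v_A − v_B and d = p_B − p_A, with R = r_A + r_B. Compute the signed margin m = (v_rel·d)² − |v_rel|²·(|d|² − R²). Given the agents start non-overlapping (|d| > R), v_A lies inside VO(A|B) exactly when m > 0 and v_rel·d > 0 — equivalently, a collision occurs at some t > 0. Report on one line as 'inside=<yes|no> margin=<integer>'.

d = (-8, 12),  |d|² = 208;  R = 3+5 = 8,  c = 208−8² = 144
v_rel = (4, -13),  |v_rel|² = 185;  v_rel·d = (4)·(-8) + (-13)·(12) = -188
185·t² + 376·t + 144 = 0  ⇒  m = (-188)² − 185·144 = 8704
m = 8704 > 0,  v_rel·d = -188 < 0  ⇒  outside

inside=no margin=8704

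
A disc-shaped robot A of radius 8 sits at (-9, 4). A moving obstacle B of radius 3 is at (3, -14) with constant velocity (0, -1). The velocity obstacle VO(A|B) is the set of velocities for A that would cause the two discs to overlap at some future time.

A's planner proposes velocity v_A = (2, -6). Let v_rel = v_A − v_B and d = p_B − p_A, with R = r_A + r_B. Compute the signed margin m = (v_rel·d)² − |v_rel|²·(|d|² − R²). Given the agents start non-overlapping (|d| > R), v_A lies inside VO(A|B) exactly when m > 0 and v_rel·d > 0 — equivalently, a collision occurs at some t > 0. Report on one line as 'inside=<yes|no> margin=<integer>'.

d = (12, -18),  |d|² = 468;  R = 8+3 = 11,  c = 468−11² = 347
v_rel = (2, -5),  |v_rel|² = 29;  v_rel·d = (2)·(12) + (-5)·(-18) = 114
29·t² − 228·t + 347 = 0  ⇒  m = 114² − 29·347 = 2933
m = 2933 > 0,  v_rel·d = 114 > 0  ⇒  inside

inside=yes margin=2933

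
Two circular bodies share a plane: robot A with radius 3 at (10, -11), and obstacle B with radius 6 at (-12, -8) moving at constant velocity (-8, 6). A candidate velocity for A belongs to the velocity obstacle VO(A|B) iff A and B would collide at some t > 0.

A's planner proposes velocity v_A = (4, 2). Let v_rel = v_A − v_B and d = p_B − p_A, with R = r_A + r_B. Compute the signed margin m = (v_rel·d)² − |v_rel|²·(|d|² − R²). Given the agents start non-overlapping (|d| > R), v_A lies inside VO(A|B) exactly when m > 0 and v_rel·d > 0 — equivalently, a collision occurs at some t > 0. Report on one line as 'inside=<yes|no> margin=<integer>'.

d = (-22, 3),  |d|² = 493;  R = 3+6 = 9,  c = 493−9² = 412
v_rel = (12, -4),  |v_rel|² = 160;  v_rel·d = (12)·(-22) + (-4)·(3) = -276
160·t² + 552·t + 412 = 0  ⇒  m = (-276)² − 160·412 = 10256
m = 10256 > 0,  v_rel·d = -276 < 0  ⇒  outside

inside=no margin=10256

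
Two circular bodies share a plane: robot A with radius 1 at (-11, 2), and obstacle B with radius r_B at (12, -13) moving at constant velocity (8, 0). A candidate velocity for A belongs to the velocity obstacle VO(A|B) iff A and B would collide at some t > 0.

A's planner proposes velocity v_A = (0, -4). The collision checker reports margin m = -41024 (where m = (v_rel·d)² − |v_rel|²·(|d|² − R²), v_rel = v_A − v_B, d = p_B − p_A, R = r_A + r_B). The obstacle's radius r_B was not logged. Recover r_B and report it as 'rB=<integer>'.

m = -41024
d = (23, -15);  v_rel = (-8, -4),  |v_rel|² = 80
v_rel×d = (-8)·(-15) − (-4)·(23) = 212
since m = R²·80 − 212²:  R² = (44944 + -41024) / 80 = 49
R = √49 = 7  ⇒  r_B = 7 − 1 = 6

rB=6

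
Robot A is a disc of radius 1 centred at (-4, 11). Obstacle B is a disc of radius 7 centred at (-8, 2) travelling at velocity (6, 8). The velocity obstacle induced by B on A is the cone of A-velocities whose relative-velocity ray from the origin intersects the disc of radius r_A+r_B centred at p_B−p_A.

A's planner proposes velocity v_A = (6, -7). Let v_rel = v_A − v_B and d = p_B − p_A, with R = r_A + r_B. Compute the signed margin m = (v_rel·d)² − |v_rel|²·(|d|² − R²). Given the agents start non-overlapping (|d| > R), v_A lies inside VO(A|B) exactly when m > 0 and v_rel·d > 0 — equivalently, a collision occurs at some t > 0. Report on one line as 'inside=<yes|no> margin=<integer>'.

d = (-4, -9),  |d|² = 97;  R = 1+7 = 8,  c = 97−8² = 33
v_rel = (0, -15),  |v_rel|² = 225;  v_rel·d = (0)·(-4) + (-15)·(-9) = 135
225·t² − 270·t + 33 = 0  ⇒  m = 135² − 225·33 = 10800
m = 10800 > 0,  v_rel·d = 135 > 0  ⇒  inside

inside=yes margin=10800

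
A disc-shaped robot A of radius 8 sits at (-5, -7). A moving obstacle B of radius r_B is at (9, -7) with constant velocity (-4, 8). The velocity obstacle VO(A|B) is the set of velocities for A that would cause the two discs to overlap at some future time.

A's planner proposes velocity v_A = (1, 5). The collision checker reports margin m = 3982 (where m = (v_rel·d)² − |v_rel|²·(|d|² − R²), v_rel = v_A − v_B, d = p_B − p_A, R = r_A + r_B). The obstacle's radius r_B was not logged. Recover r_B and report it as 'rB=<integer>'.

m = 3982
d = (14, 0);  v_rel = (5, -3),  |v_rel|² = 34
v_rel×d = (5)·(0) − (-3)·(14) = 42
since m = R²·34 − 42²:  R² = (1764 + 3982) / 34 = 169
R = √169 = 13  ⇒  r_B = 13 − 8 = 5

rB=5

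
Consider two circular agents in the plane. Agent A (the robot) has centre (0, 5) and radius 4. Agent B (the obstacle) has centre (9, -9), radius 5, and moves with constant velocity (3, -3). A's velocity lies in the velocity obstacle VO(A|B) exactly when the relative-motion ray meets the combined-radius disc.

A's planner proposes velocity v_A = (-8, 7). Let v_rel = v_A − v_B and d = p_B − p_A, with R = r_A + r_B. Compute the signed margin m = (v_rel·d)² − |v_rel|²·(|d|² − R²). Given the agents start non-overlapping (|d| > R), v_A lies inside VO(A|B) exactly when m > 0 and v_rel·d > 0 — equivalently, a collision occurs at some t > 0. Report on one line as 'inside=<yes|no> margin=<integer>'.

d = (9, -14),  |d|² = 277;  R = 4+5 = 9,  c = 277−9² = 196
v_rel = (-11, 10),  |v_rel|² = 221;  v_rel·d = (-11)·(9) + (10)·(-14) = -239
221·t² + 478·t + 196 = 0  ⇒  m = (-239)² − 221·196 = 13805
m = 13805 > 0,  v_rel·d = -239 < 0  ⇒  outside

inside=no margin=13805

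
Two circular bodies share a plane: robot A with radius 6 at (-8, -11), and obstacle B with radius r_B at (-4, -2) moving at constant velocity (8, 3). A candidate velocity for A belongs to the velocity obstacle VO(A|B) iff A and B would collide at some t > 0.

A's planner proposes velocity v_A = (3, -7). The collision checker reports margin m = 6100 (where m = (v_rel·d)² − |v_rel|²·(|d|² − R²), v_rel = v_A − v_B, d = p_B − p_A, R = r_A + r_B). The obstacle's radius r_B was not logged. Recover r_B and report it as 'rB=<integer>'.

m = 6100
d = (4, 9);  v_rel = (-5, -10),  |v_rel|² = 125
v_rel×d = (-5)·(9) − (-10)·(4) = -5
since m = R²·125 − (-5)²:  R² = (25 + 6100) / 125 = 49
R = √49 = 7  ⇒  r_B = 7 − 6 = 1

rB=1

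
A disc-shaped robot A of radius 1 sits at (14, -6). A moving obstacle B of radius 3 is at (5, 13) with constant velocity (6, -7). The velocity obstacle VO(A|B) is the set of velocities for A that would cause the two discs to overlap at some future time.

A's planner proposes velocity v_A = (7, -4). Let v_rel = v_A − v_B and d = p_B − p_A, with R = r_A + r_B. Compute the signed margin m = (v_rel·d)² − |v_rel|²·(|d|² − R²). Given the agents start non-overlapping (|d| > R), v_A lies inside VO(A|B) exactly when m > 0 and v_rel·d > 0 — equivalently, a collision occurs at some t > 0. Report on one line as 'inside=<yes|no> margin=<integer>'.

d = (-9, 19),  |d|² = 442;  R = 1+3 = 4,  c = 442−4² = 426
v_rel = (1, 3),  |v_rel|² = 10;  v_rel·d = (1)·(-9) + (3)·(19) = 48
10·t² − 96·t + 426 = 0  ⇒  m = 48² − 10·426 = -1956
m = -1956 < 0,  v_rel·d = 48 > 0  ⇒  outside

inside=no margin=-1956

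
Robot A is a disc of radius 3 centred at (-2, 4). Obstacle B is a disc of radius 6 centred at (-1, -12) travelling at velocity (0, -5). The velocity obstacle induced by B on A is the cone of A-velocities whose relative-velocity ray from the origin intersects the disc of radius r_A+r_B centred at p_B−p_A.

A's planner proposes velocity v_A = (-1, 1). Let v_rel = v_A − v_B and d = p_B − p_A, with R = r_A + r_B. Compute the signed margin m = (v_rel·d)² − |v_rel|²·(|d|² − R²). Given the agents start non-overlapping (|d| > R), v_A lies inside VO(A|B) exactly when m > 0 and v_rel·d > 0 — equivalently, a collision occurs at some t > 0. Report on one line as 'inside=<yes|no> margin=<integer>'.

d = (1, -16),  |d|² = 257;  R = 3+6 = 9,  c = 257−9² = 176
v_rel = (-1, 6),  |v_rel|² = 37;  v_rel·d = (-1)·(1) + (6)·(-16) = -97
37·t² + 194·t + 176 = 0  ⇒  m = (-97)² − 37·176 = 2897
m = 2897 > 0,  v_rel·d = -97 < 0  ⇒  outside

inside=no margin=2897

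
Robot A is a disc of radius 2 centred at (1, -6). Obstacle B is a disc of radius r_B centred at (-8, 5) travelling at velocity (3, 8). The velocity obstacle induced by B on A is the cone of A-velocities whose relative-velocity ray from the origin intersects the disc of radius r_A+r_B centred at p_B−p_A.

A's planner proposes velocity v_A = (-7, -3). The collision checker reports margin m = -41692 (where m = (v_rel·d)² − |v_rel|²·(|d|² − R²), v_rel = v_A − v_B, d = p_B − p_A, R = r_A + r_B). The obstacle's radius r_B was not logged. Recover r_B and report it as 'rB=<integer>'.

m = -41692
d = (-9, 11);  v_rel = (-10, -11),  |v_rel|² = 221
v_rel×d = (-10)·(11) − (-11)·(-9) = -209
since m = R²·221 − (-209)²:  R² = (43681 + -41692) / 221 = 9
R = √9 = 3  ⇒  r_B = 3 − 2 = 1

rB=1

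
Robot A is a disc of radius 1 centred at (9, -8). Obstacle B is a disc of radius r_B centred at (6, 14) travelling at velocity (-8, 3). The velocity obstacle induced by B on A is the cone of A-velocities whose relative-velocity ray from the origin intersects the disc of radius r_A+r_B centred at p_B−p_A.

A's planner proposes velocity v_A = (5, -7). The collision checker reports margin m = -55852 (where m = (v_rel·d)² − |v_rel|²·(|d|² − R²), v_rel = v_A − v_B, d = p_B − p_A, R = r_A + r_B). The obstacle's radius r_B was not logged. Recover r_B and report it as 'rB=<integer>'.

m = -55852
d = (-3, 22);  v_rel = (13, -10),  |v_rel|² = 269
v_rel×d = (13)·(22) − (-10)·(-3) = 256
since m = R²·269 − 256²:  R² = (65536 + -55852) / 269 = 36
R = √36 = 6  ⇒  r_B = 6 − 1 = 5

rB=5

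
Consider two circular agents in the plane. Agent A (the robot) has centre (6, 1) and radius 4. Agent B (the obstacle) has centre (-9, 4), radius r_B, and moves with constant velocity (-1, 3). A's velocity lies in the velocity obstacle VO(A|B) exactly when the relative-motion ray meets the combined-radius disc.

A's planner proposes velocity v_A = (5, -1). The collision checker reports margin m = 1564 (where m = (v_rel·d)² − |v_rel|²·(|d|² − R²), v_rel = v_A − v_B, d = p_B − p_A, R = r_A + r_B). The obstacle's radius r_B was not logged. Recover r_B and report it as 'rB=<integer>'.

m = 1564
d = (-15, 3);  v_rel = (6, -4),  |v_rel|² = 52
v_rel×d = (6)·(3) − (-4)·(-15) = -42
since m = R²·52 − (-42)²:  R² = (1764 + 1564) / 52 = 64
R = √64 = 8  ⇒  r_B = 8 − 4 = 4

rB=4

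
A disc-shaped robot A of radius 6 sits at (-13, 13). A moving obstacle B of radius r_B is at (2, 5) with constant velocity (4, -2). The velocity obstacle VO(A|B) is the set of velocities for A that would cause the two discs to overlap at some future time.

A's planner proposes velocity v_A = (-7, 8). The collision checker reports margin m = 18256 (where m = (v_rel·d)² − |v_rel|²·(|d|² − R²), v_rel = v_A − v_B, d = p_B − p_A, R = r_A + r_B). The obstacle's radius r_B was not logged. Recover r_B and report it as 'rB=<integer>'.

m = 18256
d = (15, -8);  v_rel = (-11, 10),  |v_rel|² = 221
v_rel×d = (-11)·(-8) − (10)·(15) = -62
since m = R²·221 − (-62)²:  R² = (3844 + 18256) / 221 = 100
R = √100 = 10  ⇒  r_B = 10 − 6 = 4

rB=4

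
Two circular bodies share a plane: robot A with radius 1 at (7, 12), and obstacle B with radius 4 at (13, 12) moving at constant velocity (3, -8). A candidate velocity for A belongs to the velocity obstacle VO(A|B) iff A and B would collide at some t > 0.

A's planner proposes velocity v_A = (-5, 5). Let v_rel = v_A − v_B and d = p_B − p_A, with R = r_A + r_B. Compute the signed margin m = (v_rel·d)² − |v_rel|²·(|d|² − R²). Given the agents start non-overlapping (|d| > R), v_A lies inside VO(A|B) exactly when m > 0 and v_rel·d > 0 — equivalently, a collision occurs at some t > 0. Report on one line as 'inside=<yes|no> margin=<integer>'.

d = (6, 0),  |d|² = 36;  R = 1+4 = 5,  c = 36−5² = 11
v_rel = (-8, 13),  |v_rel|² = 233;  v_rel·d = (-8)·(6) + (13)·(0) = -48
233·t² + 96·t + 11 = 0  ⇒  m = (-48)² − 233·11 = -259
m = -259 < 0,  v_rel·d = -48 < 0  ⇒  outside

inside=no margin=-259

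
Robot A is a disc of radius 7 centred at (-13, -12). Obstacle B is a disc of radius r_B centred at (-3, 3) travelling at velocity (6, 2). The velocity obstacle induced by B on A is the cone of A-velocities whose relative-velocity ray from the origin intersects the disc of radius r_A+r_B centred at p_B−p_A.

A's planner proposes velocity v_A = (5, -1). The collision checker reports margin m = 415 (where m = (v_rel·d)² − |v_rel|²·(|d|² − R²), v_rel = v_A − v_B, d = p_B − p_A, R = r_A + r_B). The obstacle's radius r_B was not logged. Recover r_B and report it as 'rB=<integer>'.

m = 415
d = (10, 15);  v_rel = (-1, -3),  |v_rel|² = 10
v_rel×d = (-1)·(15) − (-3)·(10) = 15
since m = R²·10 − 15²:  R² = (225 + 415) / 10 = 64
R = √64 = 8  ⇒  r_B = 8 − 7 = 1

rB=1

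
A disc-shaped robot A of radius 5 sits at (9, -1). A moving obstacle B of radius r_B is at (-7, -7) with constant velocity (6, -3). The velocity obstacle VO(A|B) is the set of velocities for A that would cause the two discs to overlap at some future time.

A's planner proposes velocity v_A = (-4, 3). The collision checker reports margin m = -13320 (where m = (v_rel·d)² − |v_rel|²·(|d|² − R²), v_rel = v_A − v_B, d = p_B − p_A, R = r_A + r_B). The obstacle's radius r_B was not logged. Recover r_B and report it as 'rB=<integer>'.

m = -13320
d = (-16, -6);  v_rel = (-10, 6),  |v_rel|² = 136
v_rel×d = (-10)·(-6) − (6)·(-16) = 156
since m = R²·136 − 156²:  R² = (24336 + -13320) / 136 = 81
R = √81 = 9  ⇒  r_B = 9 − 5 = 4

rB=4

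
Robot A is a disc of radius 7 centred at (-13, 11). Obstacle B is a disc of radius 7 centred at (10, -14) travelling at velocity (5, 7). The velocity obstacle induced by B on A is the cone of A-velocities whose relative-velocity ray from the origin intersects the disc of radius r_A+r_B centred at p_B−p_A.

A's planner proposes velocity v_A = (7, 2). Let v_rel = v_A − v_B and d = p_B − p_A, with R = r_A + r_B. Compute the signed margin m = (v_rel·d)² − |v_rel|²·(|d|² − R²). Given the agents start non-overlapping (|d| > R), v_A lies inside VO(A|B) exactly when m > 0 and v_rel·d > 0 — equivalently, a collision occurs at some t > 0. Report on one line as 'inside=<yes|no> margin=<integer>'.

d = (23, -25),  |d|² = 1154;  R = 7+7 = 14,  c = 1154−14² = 958
v_rel = (2, -5),  |v_rel|² = 29;  v_rel·d = (2)·(23) + (-5)·(-25) = 171
29·t² − 342·t + 958 = 0  ⇒  m = 171² − 29·958 = 1459
m = 1459 > 0,  v_rel·d = 171 > 0  ⇒  inside

inside=yes margin=1459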